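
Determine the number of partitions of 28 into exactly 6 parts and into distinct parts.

14

Listing the qualifying partitions of 28:
13, 5, 4, 3, 2, 1
12, 6, 4, 3, 2, 1
11, 7, 4, 3, 2, 1
11, 6, 5, 3, 2, 1
10, 8, 4, 3, 2, 1
10, 7, 5, 3, 2, 1
10, 6, 5, 4, 2, 1
9, 8, 5, 3, 2, 1
9, 7, 6, 3, 2, 1
9, 7, 5, 4, 2, 1
9, 6, 5, 4, 3, 1
8, 7, 6, 4, 2, 1
8, 7, 5, 4, 3, 1
8, 6, 5, 4, 3, 2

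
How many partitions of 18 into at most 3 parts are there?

37

There are too many to list fully; the first 12 (by largest part) are:
18
17, 1
16, 2
16, 1, 1
15, 3
15, 2, 1
14, 4
14, 3, 1
14, 2, 2
13, 5
13, 4, 1
13, 3, 2
…and 25 more, for 37 total.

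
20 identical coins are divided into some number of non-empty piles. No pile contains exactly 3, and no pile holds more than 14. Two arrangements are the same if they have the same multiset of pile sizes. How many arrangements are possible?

There are 315 such partitions.

315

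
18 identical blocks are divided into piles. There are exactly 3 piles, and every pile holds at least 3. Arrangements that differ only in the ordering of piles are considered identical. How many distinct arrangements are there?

12

The partitions of 18 that satisfy the conditions:
12, 3, 3
11, 4, 3
10, 5, 3
10, 4, 4
9, 6, 3
9, 5, 4
8, 7, 3
8, 6, 4
8, 5, 5
7, 7, 4
7, 6, 5
6, 6, 6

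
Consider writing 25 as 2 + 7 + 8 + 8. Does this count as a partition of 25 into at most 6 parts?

Yes

The parts sum to 25, and the condition 'there are at most 6 summands' holds.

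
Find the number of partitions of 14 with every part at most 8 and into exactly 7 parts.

They are:
8+1+1+1+1+1+1
7+2+1+1+1+1+1
6+3+1+1+1+1+1
6+2+2+1+1+1+1
5+4+1+1+1+1+1
5+3+2+1+1+1+1
5+2+2+2+1+1+1
4+4+2+1+1+1+1
4+3+3+1+1+1+1
4+3+2+2+1+1+1
4+2+2+2+2+1+1
3+3+3+2+1+1+1
3+3+2+2+2+1+1
3+2+2+2+2+2+1
2+2+2+2+2+2+2
Counting gives 15.

15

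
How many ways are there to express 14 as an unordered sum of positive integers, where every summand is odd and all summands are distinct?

3

The partitions of 14 that satisfy the conditions:
13, 1
11, 3
9, 5
Counting gives 3.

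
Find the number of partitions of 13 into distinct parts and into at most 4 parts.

18

Listing the qualifying partitions of 13:
13
12,1
11,2
10,3
10,2,1
9,4
9,3,1
8,5
8,4,1
8,3,2
7,6
7,5,1
7,4,2
7,3,2,1
6,5,2
6,4,3
6,4,2,1
5,4,3,1
That's 18 in total.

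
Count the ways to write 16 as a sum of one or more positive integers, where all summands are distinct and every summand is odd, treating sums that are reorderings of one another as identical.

They are:
15, 1
13, 3
11, 5
9, 7
7, 5, 3, 1

5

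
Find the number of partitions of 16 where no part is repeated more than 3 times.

Systematic enumeration (by largest part, then next-largest, …) yields 132.

132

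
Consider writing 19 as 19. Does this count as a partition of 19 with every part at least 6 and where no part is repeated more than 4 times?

Yes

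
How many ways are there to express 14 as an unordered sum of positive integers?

135

There are 135 such partitions.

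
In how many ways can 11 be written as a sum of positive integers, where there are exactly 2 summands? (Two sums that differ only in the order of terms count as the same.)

5

Listing the qualifying partitions of 11:
10, 1
9, 2
8, 3
7, 4
6, 5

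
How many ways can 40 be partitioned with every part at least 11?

19

Listing the qualifying partitions of 40:
40
29+11
28+12
27+13
26+14
25+15
24+16
23+17
22+18
21+19
20+20
18+11+11
17+12+11
16+13+11
16+12+12
15+14+11
15+13+12
14+14+12
14+13+13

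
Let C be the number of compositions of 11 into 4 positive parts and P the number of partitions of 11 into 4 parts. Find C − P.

Ordered (compositions into 4 parts): C(10,3) = 120.
Partitions of 11 into exactly 4 parts: 11.
Difference: 120 − 11 = 109.

109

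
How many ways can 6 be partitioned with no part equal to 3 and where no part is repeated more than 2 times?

5

Listing the qualifying partitions of 6:
6
5+1
4+2
4+1+1
2+2+1+1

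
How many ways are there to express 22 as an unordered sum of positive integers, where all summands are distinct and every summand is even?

The partitions of 22 that satisfy the conditions:
22
20 + 2
18 + 4
16 + 6
16 + 4 + 2
14 + 8
14 + 6 + 2
12 + 10
12 + 8 + 2
12 + 6 + 4
10 + 8 + 4
10 + 6 + 4 + 2
That's 12 in total.

12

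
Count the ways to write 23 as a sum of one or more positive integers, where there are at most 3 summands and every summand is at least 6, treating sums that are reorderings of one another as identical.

12

The partitions of 23 that satisfy the conditions:
23
17 + 6
16 + 7
15 + 8
14 + 9
13 + 10
12 + 11
11 + 6 + 6
10 + 7 + 6
9 + 8 + 6
9 + 7 + 7
8 + 8 + 7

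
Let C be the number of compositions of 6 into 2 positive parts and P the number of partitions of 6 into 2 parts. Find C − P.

2

Compositions: C(5,1) = 5.
Partitions of 6 into exactly 2 parts: 3.
Difference: 5 − 3 = 2.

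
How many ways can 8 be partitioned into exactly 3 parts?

Listing the qualifying partitions of 8:
1 + 1 + 6
1 + 2 + 5
1 + 3 + 4
2 + 2 + 4
2 + 3 + 3

5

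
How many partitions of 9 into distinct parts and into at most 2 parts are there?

They are:
9
1 + 8
2 + 7
3 + 6
4 + 5

5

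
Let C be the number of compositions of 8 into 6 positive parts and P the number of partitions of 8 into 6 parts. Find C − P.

19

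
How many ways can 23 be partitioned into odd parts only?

104

Direct enumeration gives 104 partitions.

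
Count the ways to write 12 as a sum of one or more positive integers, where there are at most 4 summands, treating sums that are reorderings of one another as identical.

A partial list (first 12 by largest part):
12
1,11
2,10
1,1,10
3,9
1,2,9
1,1,1,9
4,8
1,3,8
2,2,8
1,1,2,8
5,7
…and 22 more, for 34 total.

34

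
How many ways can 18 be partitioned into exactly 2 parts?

They are:
17+1
16+2
15+3
14+4
13+5
12+6
11+7
10+8
9+9
Counting gives 9.

9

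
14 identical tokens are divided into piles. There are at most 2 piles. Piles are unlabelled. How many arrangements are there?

8

Listing the qualifying partitions of 14:
14
13,1
12,2
11,3
10,4
9,5
8,6
7,7
That's 8 in total.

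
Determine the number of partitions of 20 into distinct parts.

A partial list (first 12 by largest part):
20
1, 19
2, 18
3, 17
1, 2, 17
4, 16
1, 3, 16
5, 15
1, 4, 15
2, 3, 15
6, 14
1, 5, 14
…and 52 more, for 64 total.

64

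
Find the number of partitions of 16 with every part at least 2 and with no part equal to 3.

31

A partial list (first 12 by largest part):
16
14,2
12,4
12,2,2
11,5
10,6
10,4,2
10,2,2,2
9,7
9,5,2
8,8
8,6,2
…and 19 more, for 31 total.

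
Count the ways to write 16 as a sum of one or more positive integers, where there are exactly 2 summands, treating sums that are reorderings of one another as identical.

The partitions of 16 that satisfy the conditions:
1 + 15
2 + 14
3 + 13
4 + 12
5 + 11
6 + 10
7 + 9
8 + 8

8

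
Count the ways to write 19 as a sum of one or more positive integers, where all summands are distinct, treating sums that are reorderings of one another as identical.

54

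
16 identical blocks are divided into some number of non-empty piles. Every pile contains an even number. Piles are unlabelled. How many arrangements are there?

22

Enumerating:
16
14,2
12,4
12,2,2
10,6
10,4,2
10,2,2,2
8,8
8,6,2
8,4,4
8,4,2,2
8,2,2,2,2
6,6,4
6,6,2,2
6,4,4,2
6,4,2,2,2
6,2,2,2,2,2
4,4,4,4
4,4,4,2,2
4,4,2,2,2,2
4,2,2,2,2,2,2
2,2,2,2,2,2,2,2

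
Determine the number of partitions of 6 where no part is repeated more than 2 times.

7

Listing the qualifying partitions of 6:
6
1 + 5
2 + 4
1 + 1 + 4
3 + 3
1 + 2 + 3
1 + 1 + 2 + 2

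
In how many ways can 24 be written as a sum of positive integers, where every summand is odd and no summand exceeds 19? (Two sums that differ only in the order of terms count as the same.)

Enumerating by decreasing first part gives 119 partitions in all.

119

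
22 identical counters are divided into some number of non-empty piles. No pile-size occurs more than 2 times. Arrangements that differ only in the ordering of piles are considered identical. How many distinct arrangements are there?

297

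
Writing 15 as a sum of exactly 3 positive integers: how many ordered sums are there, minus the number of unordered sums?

72

Compositions: C(14,2) = 91.
Partitions of 15 into exactly 3 parts: 19.
Difference: 91 − 19 = 72.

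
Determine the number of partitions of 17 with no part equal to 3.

162

Enumerating by decreasing first part gives 162 partitions in all.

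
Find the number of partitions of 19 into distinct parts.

54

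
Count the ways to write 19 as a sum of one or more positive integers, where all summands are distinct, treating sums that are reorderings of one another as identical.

There are too many to list fully; the first 12 (by largest part) are:
19
18, 1
17, 2
16, 3
16, 2, 1
15, 4
15, 3, 1
14, 5
14, 4, 1
14, 3, 2
13, 6
13, 5, 1
…and 42 more, for 54 total.

54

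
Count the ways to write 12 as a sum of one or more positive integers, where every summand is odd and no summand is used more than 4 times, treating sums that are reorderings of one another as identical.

10

Enumerating:
11 + 1
9 + 3
9 + 1 + 1 + 1
7 + 5
7 + 3 + 1 + 1
5 + 5 + 1 + 1
5 + 3 + 3 + 1
5 + 3 + 1 + 1 + 1 + 1
3 + 3 + 3 + 3
3 + 3 + 3 + 1 + 1 + 1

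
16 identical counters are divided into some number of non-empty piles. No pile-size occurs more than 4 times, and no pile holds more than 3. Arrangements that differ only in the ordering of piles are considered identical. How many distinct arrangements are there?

7

Listing the qualifying partitions of 16:
3 + 3 + 3 + 3 + 2 + 2
3 + 3 + 3 + 3 + 2 + 1 + 1
3 + 3 + 3 + 3 + 1 + 1 + 1 + 1
3 + 3 + 3 + 2 + 2 + 2 + 1
3 + 3 + 3 + 2 + 2 + 1 + 1 + 1
3 + 3 + 2 + 2 + 2 + 2 + 1 + 1
3 + 3 + 2 + 2 + 2 + 1 + 1 + 1 + 1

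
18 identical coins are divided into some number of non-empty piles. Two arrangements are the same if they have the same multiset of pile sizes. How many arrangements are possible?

Systematic enumeration (by largest part, then next-largest, …) yields 385.

385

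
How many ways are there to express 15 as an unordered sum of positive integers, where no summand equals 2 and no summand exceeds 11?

A partial list (first 12 by largest part):
11, 4
11, 3, 1
11, 1, 1, 1, 1
10, 5
10, 4, 1
10, 3, 1, 1
10, 1, 1, 1, 1, 1
9, 6
9, 5, 1
9, 4, 1, 1
9, 3, 3
9, 3, 1, 1, 1
…and 58 more, for 70 total.

70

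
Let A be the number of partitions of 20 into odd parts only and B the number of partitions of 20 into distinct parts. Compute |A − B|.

0

Partitions of 20 into odd parts only: 64.
Partitions of 20 into distinct parts: 64.
|64 − 64| = 0.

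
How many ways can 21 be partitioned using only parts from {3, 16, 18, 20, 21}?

They are:
21
3, 18
3, 3, 3, 3, 3, 3, 3
That's 3 in total.

3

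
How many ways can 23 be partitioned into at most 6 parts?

Systematic enumeration (by largest part, then next-largest, …) yields 454.

454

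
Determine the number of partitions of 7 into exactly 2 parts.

3

The partitions of 7 that satisfy the conditions:
1,6
2,5
3,4
That's 3 in total.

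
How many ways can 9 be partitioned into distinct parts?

Enumerating:
9
8+1
7+2
6+3
6+2+1
5+4
5+3+1
4+3+2
That's 8 in total.

8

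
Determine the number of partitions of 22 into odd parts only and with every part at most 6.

23

Enumerating:
1, 1, 5, 5, 5, 5
1, 3, 3, 5, 5, 5
1, 1, 1, 1, 3, 5, 5, 5
1, 1, 1, 1, 1, 1, 1, 5, 5, 5
3, 3, 3, 3, 5, 5
1, 1, 1, 3, 3, 3, 5, 5
1, 1, 1, 1, 1, 1, 3, 3, 5, 5
1, 1, 1, 1, 1, 1, 1, 1, 1, 3, 5, 5
1, 1, 1, 1, 1, 1, 1, 1, 1, 1, 1, 1, 5, 5
1, 1, 3, 3, 3, 3, 3, 5
1, 1, 1, 1, 1, 3, 3, 3, 3, 5
1, 1, 1, 1, 1, 1, 1, 1, 3, 3, 3, 5
1, 1, 1, 1, 1, 1, 1, 1, 1, 1, 1, 3, 3, 5
1, 1, 1, 1, 1, 1, 1, 1, 1, 1, 1, 1, 1, 1, 3, 5
1, 1, 1, 1, 1, 1, 1, 1, 1, 1, 1, 1, 1, 1, 1, 1, 1, 5
1, 3, 3, 3, 3, 3, 3, 3
1, 1, 1, 1, 3, 3, 3, 3, 3, 3
1, 1, 1, 1, 1, 1, 1, 3, 3, 3, 3, 3
1, 1, 1, 1, 1, 1, 1, 1, 1, 1, 3, 3, 3, 3
1, 1, 1, 1, 1, 1, 1, 1, 1, 1, 1, 1, 1, 3, 3, 3
1, 1, 1, 1, 1, 1, 1, 1, 1, 1, 1, 1, 1, 1, 1, 1, 3, 3
1, 1, 1, 1, 1, 1, 1, 1, 1, 1, 1, 1, 1, 1, 1, 1, 1, 1, 1, 3
1, 1, 1, 1, 1, 1, 1, 1, 1, 1, 1, 1, 1, 1, 1, 1, 1, 1, 1, 1, 1, 1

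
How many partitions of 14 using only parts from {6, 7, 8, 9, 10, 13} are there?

2

They are:
6, 8
7, 7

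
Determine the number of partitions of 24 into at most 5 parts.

Direct enumeration gives 333 partitions.

333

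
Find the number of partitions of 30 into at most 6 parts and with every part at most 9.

217

Enumerating by decreasing first part gives 217 partitions in all.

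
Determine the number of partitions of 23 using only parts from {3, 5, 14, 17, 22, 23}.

5

Listing the qualifying partitions of 23:
23
17 + 3 + 3
14 + 3 + 3 + 3
5 + 5 + 5 + 5 + 3
5 + 3 + 3 + 3 + 3 + 3 + 3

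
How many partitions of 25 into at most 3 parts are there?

65

There are too many to list fully; the first 12 (by largest part) are:
25
24 + 1
23 + 2
23 + 1 + 1
22 + 3
22 + 2 + 1
21 + 4
21 + 3 + 1
21 + 2 + 2
20 + 5
20 + 4 + 1
20 + 3 + 2
…and 53 more, for 65 total.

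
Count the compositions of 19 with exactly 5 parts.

Place 4 bars in the 18 internal gaps of a row of 19 dots: C(18,4) = 3060.

3060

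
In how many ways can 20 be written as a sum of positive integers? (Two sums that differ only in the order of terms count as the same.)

627

There are 627 such partitions.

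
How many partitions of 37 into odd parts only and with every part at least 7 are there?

The partitions of 37 that satisfy the conditions:
37
23,7,7
21,9,7
19,11,7
19,9,9
17,13,7
17,11,9
15,15,7
15,13,9
15,11,11
13,13,11
9,7,7,7,7

12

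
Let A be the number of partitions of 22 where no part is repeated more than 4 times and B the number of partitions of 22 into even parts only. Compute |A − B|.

572

Partitions of 22 where no part is repeated more than 4 times: 628.
Partitions of 22 into even parts only: 56.
|628 − 56| = 572.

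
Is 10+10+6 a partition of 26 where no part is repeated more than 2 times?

The parts sum to 26, and the condition 'no summand is used more than 2 times' holds.

Yes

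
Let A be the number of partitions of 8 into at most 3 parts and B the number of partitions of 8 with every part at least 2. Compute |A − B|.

Partitions of 8 into at most 3 parts: 10.
Partitions of 8 with every part at least 2: 7.
|10 − 7| = 3.

3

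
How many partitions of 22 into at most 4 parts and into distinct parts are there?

75

There are 75 such partitions.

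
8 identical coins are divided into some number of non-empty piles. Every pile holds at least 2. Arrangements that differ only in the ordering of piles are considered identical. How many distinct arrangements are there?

The partitions of 8 that satisfy the conditions:
8
6+2
5+3
4+4
4+2+2
3+3+2
2+2+2+2
That's 7 in total.

7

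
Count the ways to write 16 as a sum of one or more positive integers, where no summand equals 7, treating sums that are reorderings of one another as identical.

201

Counting exhaustively, 201 partitions satisfy the conditions.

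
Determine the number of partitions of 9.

30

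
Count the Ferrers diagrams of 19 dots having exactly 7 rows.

65

There are too many to list fully; the first 12 (by largest part) are:
13,1,1,1,1,1,1
12,2,1,1,1,1,1
11,3,1,1,1,1,1
11,2,2,1,1,1,1
10,4,1,1,1,1,1
10,3,2,1,1,1,1
10,2,2,2,1,1,1
9,5,1,1,1,1,1
9,4,2,1,1,1,1
9,3,3,1,1,1,1
9,3,2,2,1,1,1
9,2,2,2,2,1,1
…and 53 more, for 65 total.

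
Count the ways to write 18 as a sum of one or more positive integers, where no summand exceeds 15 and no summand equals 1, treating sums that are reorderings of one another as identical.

86

Systematic enumeration (by largest part, then next-largest, …) yields 86.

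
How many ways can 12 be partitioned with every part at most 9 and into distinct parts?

12

They are:
9, 3
9, 2, 1
8, 4
8, 3, 1
7, 5
7, 4, 1
7, 3, 2
6, 5, 1
6, 4, 2
6, 3, 2, 1
5, 4, 3
5, 4, 2, 1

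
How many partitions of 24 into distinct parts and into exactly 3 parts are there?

37

A partial list (first 12 by largest part):
21+2+1
20+3+1
19+4+1
19+3+2
18+5+1
18+4+2
17+6+1
17+5+2
17+4+3
16+7+1
16+6+2
16+5+3
…and 25 more, for 37 total.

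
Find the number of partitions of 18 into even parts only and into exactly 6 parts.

Enumerating:
8,2,2,2,2,2
6,4,2,2,2,2
4,4,4,2,2,2
Counting gives 3.

3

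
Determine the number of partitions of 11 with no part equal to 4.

41

There are too many to list fully; the first 12 (by largest part) are:
11
1 + 10
2 + 9
1 + 1 + 9
3 + 8
1 + 2 + 8
1 + 1 + 1 + 8
1 + 3 + 7
2 + 2 + 7
1 + 1 + 2 + 7
1 + 1 + 1 + 1 + 7
5 + 6
…and 29 more, for 41 total.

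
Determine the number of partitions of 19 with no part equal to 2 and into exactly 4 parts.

A partial list (first 12 by largest part):
16,1,1,1
14,3,1,1
13,4,1,1
12,5,1,1
12,3,3,1
11,6,1,1
11,4,3,1
10,7,1,1
10,5,3,1
10,4,4,1
10,3,3,3
9,8,1,1
…and 18 more, for 30 total.

30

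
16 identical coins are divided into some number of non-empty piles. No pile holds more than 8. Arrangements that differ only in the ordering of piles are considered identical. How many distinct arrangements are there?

186

A full systematic count gives 186.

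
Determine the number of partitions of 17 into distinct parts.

A partial list (first 12 by largest part):
17
16, 1
15, 2
14, 3
14, 2, 1
13, 4
13, 3, 1
12, 5
12, 4, 1
12, 3, 2
11, 6
11, 5, 1
…and 26 more, for 38 total.

38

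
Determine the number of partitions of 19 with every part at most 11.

There are 445 such partitions.

445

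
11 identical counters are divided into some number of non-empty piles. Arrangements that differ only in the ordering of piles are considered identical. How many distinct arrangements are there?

There are too many to list fully; the first 12 (by largest part) are:
11
1+10
2+9
1+1+9
3+8
1+2+8
1+1+1+8
4+7
1+3+7
2+2+7
1+1+2+7
1+1+1+1+7
…and 44 more, for 56 total.

56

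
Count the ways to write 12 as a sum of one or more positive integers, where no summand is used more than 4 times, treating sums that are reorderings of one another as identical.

60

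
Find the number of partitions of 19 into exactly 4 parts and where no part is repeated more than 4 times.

54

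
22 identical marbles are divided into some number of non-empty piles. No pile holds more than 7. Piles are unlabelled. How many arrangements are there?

522

Direct enumeration gives 522 partitions.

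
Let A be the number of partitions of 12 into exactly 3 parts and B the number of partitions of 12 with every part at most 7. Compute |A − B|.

53

Partitions of 12 into exactly 3 parts: 12.
Partitions of 12 with every part at most 7: 65.
|12 − 65| = 53.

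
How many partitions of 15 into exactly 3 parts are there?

Enumerating:
1 + 1 + 13
1 + 2 + 12
1 + 3 + 11
2 + 2 + 11
1 + 4 + 10
2 + 3 + 10
1 + 5 + 9
2 + 4 + 9
3 + 3 + 9
1 + 6 + 8
2 + 5 + 8
3 + 4 + 8
1 + 7 + 7
2 + 6 + 7
3 + 5 + 7
4 + 4 + 7
3 + 6 + 6
4 + 5 + 6
5 + 5 + 5
Counting gives 19.

19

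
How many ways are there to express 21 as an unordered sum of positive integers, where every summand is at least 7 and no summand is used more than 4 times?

6

Listing the qualifying partitions of 21:
21
14, 7
13, 8
12, 9
11, 10
7, 7, 7
Counting gives 6.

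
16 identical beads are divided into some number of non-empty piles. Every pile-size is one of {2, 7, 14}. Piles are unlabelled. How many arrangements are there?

They are:
14, 2
7, 7, 2
2, 2, 2, 2, 2, 2, 2, 2

3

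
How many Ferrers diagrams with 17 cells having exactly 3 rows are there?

24

Listing the qualifying partitions of 17:
15, 1, 1
14, 2, 1
13, 3, 1
13, 2, 2
12, 4, 1
12, 3, 2
11, 5, 1
11, 4, 2
11, 3, 3
10, 6, 1
10, 5, 2
10, 4, 3
9, 7, 1
9, 6, 2
9, 5, 3
9, 4, 4
8, 8, 1
8, 7, 2
8, 6, 3
8, 5, 4
7, 7, 3
7, 6, 4
7, 5, 5
6, 6, 5
Counting gives 24.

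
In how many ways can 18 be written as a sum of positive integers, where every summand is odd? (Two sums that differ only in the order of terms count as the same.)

A partial list (first 12 by largest part):
1 + 17
3 + 15
1 + 1 + 1 + 15
5 + 13
1 + 1 + 3 + 13
1 + 1 + 1 + 1 + 1 + 13
7 + 11
1 + 1 + 5 + 11
1 + 3 + 3 + 11
1 + 1 + 1 + 1 + 3 + 11
1 + 1 + 1 + 1 + 1 + 1 + 1 + 11
9 + 9
…and 34 more, for 46 total.

46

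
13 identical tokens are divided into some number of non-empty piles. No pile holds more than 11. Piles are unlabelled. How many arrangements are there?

99

Enumerating by decreasing first part gives 99 partitions in all.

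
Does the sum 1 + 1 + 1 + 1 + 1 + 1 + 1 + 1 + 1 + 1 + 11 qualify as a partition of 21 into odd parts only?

The parts sum to 21, and the condition 'every summand is odd' holds.

Yes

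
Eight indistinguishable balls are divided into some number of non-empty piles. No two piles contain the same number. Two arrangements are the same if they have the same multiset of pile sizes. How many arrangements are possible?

6

The partitions of 8 that satisfy the conditions:
8
7, 1
6, 2
5, 3
5, 2, 1
4, 3, 1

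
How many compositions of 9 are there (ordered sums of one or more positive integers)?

256

There are 8 gaps and each independently is a cut or not, giving 2^8 = 256.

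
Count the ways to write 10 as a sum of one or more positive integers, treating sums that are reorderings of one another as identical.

There are too many to list fully; the first 12 (by largest part) are:
10
9, 1
8, 2
8, 1, 1
7, 3
7, 2, 1
7, 1, 1, 1
6, 4
6, 3, 1
6, 2, 2
6, 2, 1, 1
6, 1, 1, 1, 1
…and 30 more, for 42 total.

42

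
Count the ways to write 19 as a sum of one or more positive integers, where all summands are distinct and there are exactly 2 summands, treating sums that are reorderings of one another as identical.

Enumerating:
18,1
17,2
16,3
15,4
14,5
13,6
12,7
11,8
10,9
That's 9 in total.

9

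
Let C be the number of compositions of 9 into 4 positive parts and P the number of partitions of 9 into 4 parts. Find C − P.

Ordered (compositions into 4 parts): C(8,3) = 56.
Unordered (partitions into 4 parts): 6.
Difference: 56 − 6 = 50.

50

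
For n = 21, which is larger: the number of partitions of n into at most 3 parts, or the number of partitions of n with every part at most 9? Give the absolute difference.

550

Partitions of 21 into at most 3 parts: 48.
Partitions of 21 with every part at most 9: 598.
|48 − 598| = 550.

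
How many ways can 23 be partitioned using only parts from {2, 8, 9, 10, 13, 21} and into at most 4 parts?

4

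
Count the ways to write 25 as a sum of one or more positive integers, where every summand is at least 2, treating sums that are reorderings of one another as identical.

Enumerating by decreasing first part gives 383 partitions in all.

383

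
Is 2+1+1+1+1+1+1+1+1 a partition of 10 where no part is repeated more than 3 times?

The parts sum to 10, and the condition 'no summand is used more than 3 times' is violated.

No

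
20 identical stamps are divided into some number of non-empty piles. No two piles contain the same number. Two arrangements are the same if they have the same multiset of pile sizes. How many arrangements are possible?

A partial list (first 12 by largest part):
20
19, 1
18, 2
17, 3
17, 2, 1
16, 4
16, 3, 1
15, 5
15, 4, 1
15, 3, 2
14, 6
14, 5, 1
…and 52 more, for 64 total.

64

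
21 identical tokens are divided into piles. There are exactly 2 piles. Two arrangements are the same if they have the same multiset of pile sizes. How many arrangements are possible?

10

The partitions of 21 that satisfy the conditions:
20 + 1
19 + 2
18 + 3
17 + 4
16 + 5
15 + 6
14 + 7
13 + 8
12 + 9
11 + 10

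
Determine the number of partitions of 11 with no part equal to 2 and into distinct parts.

7

Enumerating:
11
10 + 1
8 + 3
7 + 4
7 + 3 + 1
6 + 5
6 + 4 + 1
Counting gives 7.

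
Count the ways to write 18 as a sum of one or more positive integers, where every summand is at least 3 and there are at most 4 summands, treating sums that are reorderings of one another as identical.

There are too many to list fully; the first 12 (by largest part) are:
18
15, 3
14, 4
13, 5
12, 6
12, 3, 3
11, 7
11, 4, 3
10, 8
10, 5, 3
10, 4, 4
9, 9
…and 17 more, for 29 total.

29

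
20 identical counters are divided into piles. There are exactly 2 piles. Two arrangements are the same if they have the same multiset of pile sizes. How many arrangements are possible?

10

The partitions of 20 that satisfy the conditions:
19,1
18,2
17,3
16,4
15,5
14,6
13,7
12,8
11,9
10,10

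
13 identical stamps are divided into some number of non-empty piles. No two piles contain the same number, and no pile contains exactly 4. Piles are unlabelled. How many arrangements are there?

12

Listing the qualifying partitions of 13:
13
12,1
11,2
10,3
10,2,1
9,3,1
8,5
8,3,2
7,6
7,5,1
7,3,2,1
6,5,2
Counting gives 12.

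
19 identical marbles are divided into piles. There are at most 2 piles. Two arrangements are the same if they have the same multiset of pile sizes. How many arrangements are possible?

Enumerating:
19
1, 18
2, 17
3, 16
4, 15
5, 14
6, 13
7, 12
8, 11
9, 10

10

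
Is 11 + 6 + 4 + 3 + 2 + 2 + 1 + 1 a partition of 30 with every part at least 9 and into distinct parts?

No

The parts sum to 30, and the condition 'every summand is at least 9' is violated.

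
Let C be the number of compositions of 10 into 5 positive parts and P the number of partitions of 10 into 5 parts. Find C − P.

Ordered (compositions into 5 parts): C(9,4) = 126.
Unordered (partitions into 5 parts): 7.
Difference: 126 − 7 = 119.

119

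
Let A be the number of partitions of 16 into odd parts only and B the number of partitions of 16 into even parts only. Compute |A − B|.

Partitions of 16 into odd parts only: 32.
Partitions of 16 into even parts only: 22.
|32 − 22| = 10.

10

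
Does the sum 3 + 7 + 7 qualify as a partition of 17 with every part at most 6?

The parts sum to 17, and the condition 'no summand exceeds 6' is violated.

No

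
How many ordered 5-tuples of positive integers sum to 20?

3876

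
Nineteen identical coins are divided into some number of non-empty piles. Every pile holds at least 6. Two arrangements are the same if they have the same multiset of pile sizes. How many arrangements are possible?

6

Listing the qualifying partitions of 19:
19
13 + 6
12 + 7
11 + 8
10 + 9
7 + 6 + 6
That's 6 in total.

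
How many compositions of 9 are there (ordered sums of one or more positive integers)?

256

There are 8 gaps and each independently is a cut or not, giving 2^8 = 256.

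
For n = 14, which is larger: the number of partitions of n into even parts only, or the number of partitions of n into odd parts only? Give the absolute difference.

7

Partitions of 14 into even parts only: 15.
Partitions of 14 into odd parts only: 22.
|15 − 22| = 7.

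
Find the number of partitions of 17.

Systematic enumeration (by largest part, then next-largest, …) yields 297.

297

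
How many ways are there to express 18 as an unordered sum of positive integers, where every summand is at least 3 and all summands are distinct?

The partitions of 18 that satisfy the conditions:
18
15,3
14,4
13,5
12,6
11,7
11,4,3
10,8
10,5,3
9,6,3
9,5,4
8,7,3
8,6,4
7,6,5
6,5,4,3

15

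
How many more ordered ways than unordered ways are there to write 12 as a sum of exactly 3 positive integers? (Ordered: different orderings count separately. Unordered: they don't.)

43

Ordered (compositions into 3 parts): C(11,2) = 55.
Unordered (partitions into 3 parts): 12.
Difference: 55 − 12 = 43.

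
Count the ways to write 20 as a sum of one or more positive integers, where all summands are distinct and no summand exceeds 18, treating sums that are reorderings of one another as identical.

62

A partial list (first 12 by largest part):
18,2
17,3
17,2,1
16,4
16,3,1
15,5
15,4,1
15,3,2
14,6
14,5,1
14,4,2
14,3,2,1
…and 50 more, for 62 total.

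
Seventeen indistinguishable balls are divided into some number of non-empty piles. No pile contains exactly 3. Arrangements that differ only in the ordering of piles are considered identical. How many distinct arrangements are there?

162

A full systematic count gives 162.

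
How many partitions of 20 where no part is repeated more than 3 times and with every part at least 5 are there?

Enumerating:
20
15, 5
14, 6
13, 7
12, 8
11, 9
10, 10
10, 5, 5
9, 6, 5
8, 7, 5
8, 6, 6
7, 7, 6

12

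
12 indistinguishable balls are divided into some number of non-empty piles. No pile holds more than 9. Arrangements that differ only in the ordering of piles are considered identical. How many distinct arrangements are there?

73

Systematic enumeration (by largest part, then next-largest, …) yields 73.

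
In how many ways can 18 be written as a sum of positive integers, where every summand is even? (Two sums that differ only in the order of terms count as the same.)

30

There are too many to list fully; the first 12 (by largest part) are:
18
16+2
14+4
14+2+2
12+6
12+4+2
12+2+2+2
10+8
10+6+2
10+4+4
10+4+2+2
10+2+2+2+2
…and 18 more, for 30 total.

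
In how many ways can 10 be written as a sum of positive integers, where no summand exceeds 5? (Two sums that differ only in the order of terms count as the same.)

A partial list (first 12 by largest part):
5, 5
5, 4, 1
5, 3, 2
5, 3, 1, 1
5, 2, 2, 1
5, 2, 1, 1, 1
5, 1, 1, 1, 1, 1
4, 4, 2
4, 4, 1, 1
4, 3, 3
4, 3, 2, 1
4, 3, 1, 1, 1
…and 18 more, for 30 total.

30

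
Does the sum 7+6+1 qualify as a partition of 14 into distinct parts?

The parts sum to 14, and the condition 'all summands are distinct' holds.

Yes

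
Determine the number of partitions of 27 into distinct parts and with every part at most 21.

182

Enumerating by decreasing first part gives 182 partitions in all.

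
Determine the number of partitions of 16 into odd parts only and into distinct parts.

5

Enumerating:
15+1
13+3
11+5
9+7
7+5+3+1
Counting gives 5.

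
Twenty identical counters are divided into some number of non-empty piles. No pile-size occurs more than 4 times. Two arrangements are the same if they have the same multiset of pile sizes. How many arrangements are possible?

409

Counting exhaustively, 409 partitions satisfy the conditions.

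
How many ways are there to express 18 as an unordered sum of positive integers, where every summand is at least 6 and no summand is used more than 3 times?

6

Enumerating:
18
12+6
11+7
10+8
9+9
6+6+6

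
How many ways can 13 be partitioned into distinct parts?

18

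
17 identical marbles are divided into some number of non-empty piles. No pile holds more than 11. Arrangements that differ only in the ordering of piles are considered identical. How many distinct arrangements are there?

Systematic enumeration (by largest part, then next-largest, …) yields 278.

278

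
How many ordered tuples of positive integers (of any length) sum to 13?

4096

Each of the 12 gaps between 13 units is either a break or not: 2^12 = 4096.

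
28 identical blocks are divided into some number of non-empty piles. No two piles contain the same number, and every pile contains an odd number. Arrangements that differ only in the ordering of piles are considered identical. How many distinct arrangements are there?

16

They are:
27,1
25,3
23,5
21,7
19,9
19,5,3,1
17,11
17,7,3,1
15,13
15,9,3,1
15,7,5,1
13,11,3,1
13,9,5,1
13,7,5,3
11,9,7,1
11,9,5,3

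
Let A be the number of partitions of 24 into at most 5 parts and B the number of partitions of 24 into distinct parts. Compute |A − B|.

Partitions of 24 into at most 5 parts: 333.
Partitions of 24 into distinct parts: 122.
|333 − 122| = 211.

211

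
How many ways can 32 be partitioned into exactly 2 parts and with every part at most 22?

7

Enumerating:
22, 10
21, 11
20, 12
19, 13
18, 14
17, 15
16, 16
That's 7 in total.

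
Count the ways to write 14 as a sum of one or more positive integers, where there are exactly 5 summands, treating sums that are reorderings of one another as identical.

23

Listing the qualifying partitions of 14:
10 + 1 + 1 + 1 + 1
9 + 2 + 1 + 1 + 1
8 + 3 + 1 + 1 + 1
8 + 2 + 2 + 1 + 1
7 + 4 + 1 + 1 + 1
7 + 3 + 2 + 1 + 1
7 + 2 + 2 + 2 + 1
6 + 5 + 1 + 1 + 1
6 + 4 + 2 + 1 + 1
6 + 3 + 3 + 1 + 1
6 + 3 + 2 + 2 + 1
6 + 2 + 2 + 2 + 2
5 + 5 + 2 + 1 + 1
5 + 4 + 3 + 1 + 1
5 + 4 + 2 + 2 + 1
5 + 3 + 3 + 2 + 1
5 + 3 + 2 + 2 + 2
4 + 4 + 4 + 1 + 1
4 + 4 + 3 + 2 + 1
4 + 4 + 2 + 2 + 2
4 + 3 + 3 + 3 + 1
4 + 3 + 3 + 2 + 2
3 + 3 + 3 + 3 + 2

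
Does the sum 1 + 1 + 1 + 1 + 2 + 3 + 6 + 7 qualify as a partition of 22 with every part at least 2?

No

The parts sum to 22, and the condition 'every summand is at least 2' is violated.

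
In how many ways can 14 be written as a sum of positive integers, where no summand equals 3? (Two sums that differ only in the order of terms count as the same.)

79

Counting exhaustively, 79 partitions satisfy the conditions.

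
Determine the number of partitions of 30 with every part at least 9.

11

The partitions of 30 that satisfy the conditions:
30
21,9
20,10
19,11
18,12
17,13
16,14
15,15
12,9,9
11,10,9
10,10,10
Counting gives 11.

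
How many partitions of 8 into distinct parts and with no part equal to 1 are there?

3

They are:
8
6, 2
5, 3
That's 3 in total.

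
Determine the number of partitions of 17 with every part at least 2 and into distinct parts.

21

Listing the qualifying partitions of 17:
17
15,2
14,3
13,4
12,5
12,3,2
11,6
11,4,2
10,7
10,5,2
10,4,3
9,8
9,6,2
9,5,3
8,7,2
8,6,3
8,5,4
8,4,3,2
7,6,4
7,5,3,2
6,5,4,2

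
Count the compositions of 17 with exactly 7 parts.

8008

Equivalently, choose which 6 of the 16 gaps become plus signs: C(16,6) = 8008.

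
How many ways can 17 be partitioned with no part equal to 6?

241

A full systematic count gives 241.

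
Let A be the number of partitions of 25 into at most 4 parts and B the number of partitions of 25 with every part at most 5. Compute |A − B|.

Partitions of 25 into at most 4 parts: 185.
Partitions of 25 with every part at most 5: 377.
|185 − 377| = 192.

192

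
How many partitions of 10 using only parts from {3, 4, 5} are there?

2

They are:
5,5
4,3,3
That's 2 in total.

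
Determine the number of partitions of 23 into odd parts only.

104

A full systematic count gives 104.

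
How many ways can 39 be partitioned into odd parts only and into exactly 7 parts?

Enumerating by decreasing first part gives 164 partitions in all.

164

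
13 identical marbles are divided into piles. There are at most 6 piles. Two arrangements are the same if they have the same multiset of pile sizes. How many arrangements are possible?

71

Counting exhaustively, 71 partitions satisfy the conditions.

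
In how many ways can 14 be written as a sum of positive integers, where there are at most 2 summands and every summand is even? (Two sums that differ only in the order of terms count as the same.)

The partitions of 14 that satisfy the conditions:
14
12 + 2
10 + 4
8 + 6
Counting gives 4.

4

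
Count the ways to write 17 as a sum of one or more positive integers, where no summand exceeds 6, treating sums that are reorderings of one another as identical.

163

Systematic enumeration (by largest part, then next-largest, …) yields 163.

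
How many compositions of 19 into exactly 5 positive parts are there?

3060

A composition of 19 into 5 positive parts is chosen by placing 4 dividers among the 18 gaps between 19 units: C(18,4) = 3060.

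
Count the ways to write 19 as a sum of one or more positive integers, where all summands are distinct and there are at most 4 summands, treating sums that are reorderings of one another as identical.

49

There are too many to list fully; the first 12 (by largest part) are:
19
18, 1
17, 2
16, 3
16, 2, 1
15, 4
15, 3, 1
14, 5
14, 4, 1
14, 3, 2
13, 6
13, 5, 1
…and 37 more, for 49 total.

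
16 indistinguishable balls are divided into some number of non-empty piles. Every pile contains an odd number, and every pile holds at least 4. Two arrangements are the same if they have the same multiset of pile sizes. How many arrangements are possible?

2

The partitions of 16 that satisfy the conditions:
11,5
9,7
Counting gives 2.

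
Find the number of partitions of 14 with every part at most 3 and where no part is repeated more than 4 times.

8

The partitions of 14 that satisfy the conditions:
3 + 3 + 3 + 3 + 2
3 + 3 + 3 + 3 + 1 + 1
3 + 3 + 3 + 2 + 2 + 1
3 + 3 + 3 + 2 + 1 + 1 + 1
3 + 3 + 2 + 2 + 2 + 2
3 + 3 + 2 + 2 + 2 + 1 + 1
3 + 3 + 2 + 2 + 1 + 1 + 1 + 1
3 + 2 + 2 + 2 + 2 + 1 + 1 + 1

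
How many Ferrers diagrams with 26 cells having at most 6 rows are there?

Systematic enumeration (by largest part, then next-largest, …) yields 709.

709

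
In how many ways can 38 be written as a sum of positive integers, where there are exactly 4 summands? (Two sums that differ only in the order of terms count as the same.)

411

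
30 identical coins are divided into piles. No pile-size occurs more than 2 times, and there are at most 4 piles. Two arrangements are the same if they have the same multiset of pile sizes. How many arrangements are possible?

There are 287 such partitions.

287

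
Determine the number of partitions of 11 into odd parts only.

12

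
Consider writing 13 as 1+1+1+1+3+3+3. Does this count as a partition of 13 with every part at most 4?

Yes

The parts sum to 13, and the condition 'no summand exceeds 4' holds.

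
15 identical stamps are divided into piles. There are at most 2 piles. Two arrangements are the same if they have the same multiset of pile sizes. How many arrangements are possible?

They are:
15
14 + 1
13 + 2
12 + 3
11 + 4
10 + 5
9 + 6
8 + 7
That's 8 in total.

8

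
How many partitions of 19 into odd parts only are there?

54

There are too many to list fully; the first 12 (by largest part) are:
19
1, 1, 17
1, 3, 15
1, 1, 1, 1, 15
1, 5, 13
3, 3, 13
1, 1, 1, 3, 13
1, 1, 1, 1, 1, 1, 13
1, 7, 11
3, 5, 11
1, 1, 1, 5, 11
1, 1, 3, 3, 11
…and 42 more, for 54 total.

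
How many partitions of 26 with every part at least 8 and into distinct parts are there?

6

The partitions of 26 that satisfy the conditions:
26
8, 18
9, 17
10, 16
11, 15
12, 14
Counting gives 6.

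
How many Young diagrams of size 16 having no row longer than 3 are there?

30

There are too many to list fully; the first 12 (by largest part) are:
3, 3, 3, 3, 3, 1
3, 3, 3, 3, 2, 2
3, 3, 3, 3, 2, 1, 1
3, 3, 3, 3, 1, 1, 1, 1
3, 3, 3, 2, 2, 2, 1
3, 3, 3, 2, 2, 1, 1, 1
3, 3, 3, 2, 1, 1, 1, 1, 1
3, 3, 3, 1, 1, 1, 1, 1, 1, 1
3, 3, 2, 2, 2, 2, 2
3, 3, 2, 2, 2, 2, 1, 1
3, 3, 2, 2, 2, 1, 1, 1, 1
3, 3, 2, 2, 1, 1, 1, 1, 1, 1
…and 18 more, for 30 total.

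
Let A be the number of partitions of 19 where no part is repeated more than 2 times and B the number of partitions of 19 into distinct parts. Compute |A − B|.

Partitions of 19 where no part is repeated more than 2 times: 163.
Partitions of 19 into distinct parts: 54.
|163 − 54| = 109.

109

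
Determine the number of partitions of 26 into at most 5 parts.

427

A full systematic count gives 427.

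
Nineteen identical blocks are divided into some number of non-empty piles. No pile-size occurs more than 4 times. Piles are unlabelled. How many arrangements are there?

325

Systematic enumeration (by largest part, then next-largest, …) yields 325.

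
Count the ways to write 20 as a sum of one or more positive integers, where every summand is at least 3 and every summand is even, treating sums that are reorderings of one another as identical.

12

Listing the qualifying partitions of 20:
20
16,4
14,6
12,8
12,4,4
10,10
10,6,4
8,8,4
8,6,6
8,4,4,4
6,6,4,4
4,4,4,4,4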